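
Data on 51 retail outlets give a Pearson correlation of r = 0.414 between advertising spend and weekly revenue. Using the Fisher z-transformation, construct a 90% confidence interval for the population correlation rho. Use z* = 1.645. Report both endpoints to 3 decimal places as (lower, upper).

z_r = atanh(0.414) = 0.440429;  SE = 1/√(n−3) = 1/√48 = 0.144338
z-limits: 0.440429 ± 1.645·0.144338 = 0.440429 ± 0.237436 = [0.202993, 0.677865]
ρ-limits: (tanh 0.202993, tanh 0.677865) = (0.200, 0.590)

(0.200, 0.590)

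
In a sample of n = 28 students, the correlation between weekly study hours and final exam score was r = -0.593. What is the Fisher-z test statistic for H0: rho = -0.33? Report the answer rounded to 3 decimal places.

-1.697

z_r = atanh(-0.593) = -0.682281,  z_0 = atanh(-0.33) = -0.342828
SE = 1/√(n−3) = 1/√25 = 0.200000
z = (z_r − z_0)/SE = (-0.682281 − (-0.342828)) / 0.200000 = -0.339453 / 0.200000 = -1.697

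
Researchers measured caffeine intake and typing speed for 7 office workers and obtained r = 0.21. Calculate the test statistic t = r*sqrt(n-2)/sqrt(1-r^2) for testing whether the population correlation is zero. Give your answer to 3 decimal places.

1 − r² = 1 − 0.0441 = 0.9559;  √(1−r²) = 0.977701
√(n−2) = √5 = 2.236068
t = r·√(n−2)/√(1−r²) = 0.21 · 2.236068 / 0.977701 = 0.480

0.480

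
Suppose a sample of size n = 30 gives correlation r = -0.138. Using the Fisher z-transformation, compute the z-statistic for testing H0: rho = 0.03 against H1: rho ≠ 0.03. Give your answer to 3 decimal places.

-0.878

Fisher z: atanh(-0.138) = -0.138886, atanh(0.03) = 0.030009
z = (z_r − z_0)·√(n−3) = (-0.138886 − 0.030009)·√27 = -0.168895 · 5.196152 = -0.878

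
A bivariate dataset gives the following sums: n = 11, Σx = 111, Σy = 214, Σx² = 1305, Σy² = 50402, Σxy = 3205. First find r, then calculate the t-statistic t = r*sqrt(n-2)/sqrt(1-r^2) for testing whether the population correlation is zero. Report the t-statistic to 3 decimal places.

S_xy = nΣxy − ΣxΣy = 11·3205 − 111·214 = 35255 − 23754 = 11501
S_xx = nΣx² − (Σx)² = 11·1305 − 111² = 14355 − 12321 = 2034
S_yy = nΣy² − (Σy)² = 11·50402 − 214² = 554422 − 45796 = 508626
r = S_xy / √(S_xx·S_yy) = 11501 / √(2034·508626) = 11501 / √1034545284 = 11501 / 32164.3480 = 0.3576
t = r·√(n−2)/√(1−r²) = 0.3576·√9 / √(1−0.127878) = 1.072800 / 0.933875 = 1.149

1.149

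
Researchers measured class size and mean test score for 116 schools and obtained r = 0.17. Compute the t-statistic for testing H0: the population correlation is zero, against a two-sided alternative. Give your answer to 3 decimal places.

1.842

t = r·√(n−2) / √(1−r²) with r = 0.17, n = 116
  = 0.17·√114 / √(1 − 0.0289)
  = 0.17·10.677078 / 0.985444
  = 1.815103 / 0.985444 = 1.842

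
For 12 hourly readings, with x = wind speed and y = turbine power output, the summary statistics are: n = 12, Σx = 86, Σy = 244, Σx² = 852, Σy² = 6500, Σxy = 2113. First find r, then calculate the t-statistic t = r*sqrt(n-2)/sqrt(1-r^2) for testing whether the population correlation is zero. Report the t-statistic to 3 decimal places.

2.403

S_xy = nΣxy − ΣxΣy = 12·2113 − 86·244 = 25356 − 20984 = 4372
S_xx = nΣx² − (Σx)² = 12·852 − 86² = 10224 − 7396 = 2828
S_yy = nΣy² − (Σy)² = 12·6500 − 244² = 78000 − 59536 = 18464
r = S_xy / √(S_xx·S_yy) = 4372 / √(2828·18464) = 4372 / √52216192 = 4372 / 7226.0772 = 0.6050
t = r·√(n−2)/√(1−r²) = 0.6050·√10 / √(1−0.366025) = 1.913178 / 0.796225 = 2.403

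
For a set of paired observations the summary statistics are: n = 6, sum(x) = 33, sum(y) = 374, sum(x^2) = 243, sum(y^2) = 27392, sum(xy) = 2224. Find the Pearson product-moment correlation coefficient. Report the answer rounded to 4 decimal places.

Numerator: nΣxy − (Σx)(Σy) = 6·2224 − (33)(374) = 1002
Denominator: √[(nΣx²−(Σx)²)(nΣy²−(Σy)²)]
  nΣx²−(Σx)² = 6·243 − 1089 = 369;  nΣy²−(Σy)² = 6·27392 − 139876 = 24476
  √(369·24476) = √9031644 = 3005.2694
r = 1002 / 3005.2694 = 0.3334

0.3334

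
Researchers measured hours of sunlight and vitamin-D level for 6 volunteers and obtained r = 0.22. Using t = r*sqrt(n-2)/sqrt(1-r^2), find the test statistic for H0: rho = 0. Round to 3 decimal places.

1 − r² = 1 − 0.0484 = 0.9516;  √(1−r²) = 0.975500
√(n−2) = √4 = 2.000000
t = r·√(n−2)/√(1−r²) = 0.22 · 2.000000 / 0.975500 = 0.451

0.451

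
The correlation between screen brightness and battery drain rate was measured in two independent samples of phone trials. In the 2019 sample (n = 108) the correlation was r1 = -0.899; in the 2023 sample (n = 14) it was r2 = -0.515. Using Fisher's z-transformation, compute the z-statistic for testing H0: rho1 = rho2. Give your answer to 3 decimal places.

-2.832

Fisher z-transforms: z1 = atanh(-0.899) = -1.466981, z2 = atanh(-0.515) = -0.569511; difference d = -0.897470
Var(d) = 1/105 + 1/11 = 0.0095238 + 0.0909091 = 0.1004329
z = d/√Var(d) = -0.897470 / √0.1004329 = -0.897470 / 0.316912 = -2.832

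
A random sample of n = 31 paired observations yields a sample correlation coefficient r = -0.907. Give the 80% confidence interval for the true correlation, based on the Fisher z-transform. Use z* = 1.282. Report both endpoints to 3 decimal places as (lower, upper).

z_r = atanh(-0.907) = -1.510344;  SE = 1/√(n−3) = 1/√28 = 0.188982
z-limits: -1.510344 ± 1.282·0.188982 = -1.510344 ± 0.242275 = [-1.752619, -1.268069]
ρ-limits: (tanh -1.752619, tanh -1.268069) = (-0.942, -0.853)

(-0.942, -0.853)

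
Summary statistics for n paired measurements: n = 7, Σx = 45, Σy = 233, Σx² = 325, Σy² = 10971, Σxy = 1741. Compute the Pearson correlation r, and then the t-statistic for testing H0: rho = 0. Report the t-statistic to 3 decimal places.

S_xy = nΣxy − ΣxΣy = 7·1741 − 45·233 = 12187 − 10485 = 1702
S_xx = nΣx² − (Σx)² = 7·325 − 45² = 2275 − 2025 = 250
S_yy = nΣy² − (Σy)² = 7·10971 − 233² = 76797 − 54289 = 22508
r = S_xy / √(S_xx·S_yy) = 1702 / √(250·22508) = 1702 / √5627000 = 1702 / 2372.1298 = 0.7175
t = r·√(n−2)/√(1−r²) = 0.7175·√5 / √(1−0.514806) = 1.604379 / 0.696559 = 2.303

2.303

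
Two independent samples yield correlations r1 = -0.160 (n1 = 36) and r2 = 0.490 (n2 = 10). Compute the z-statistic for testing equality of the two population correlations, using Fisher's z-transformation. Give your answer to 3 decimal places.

Fisher z-transforms: z1 = atanh(-0.160) = -0.161387, z2 = atanh(0.490) = 0.536060; difference d = -0.697447
Var(d) = 1/33 + 1/7 = 0.0303030 + 0.1428571 = 0.1731601
z = d/√Var(d) = -0.697447 / √0.1731601 = -0.697447 / 0.416125 = -1.676

-1.676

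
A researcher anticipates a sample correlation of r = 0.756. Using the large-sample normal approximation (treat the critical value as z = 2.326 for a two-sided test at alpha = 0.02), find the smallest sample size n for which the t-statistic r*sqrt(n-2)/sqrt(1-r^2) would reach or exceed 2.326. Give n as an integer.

r√(n−2)/√(1−r²) ≥ 2.326  ⇔  n−2 ≥ (2.326)²·(1−r²)/r²
(1−r²)/r² = (1−0.571536)/0.571536 = 0.7497
n ≥ 2 + 5.410276·0.7497 = 2 + 4.0561 = 6.0561
⌈6.0561⌉ = 7

7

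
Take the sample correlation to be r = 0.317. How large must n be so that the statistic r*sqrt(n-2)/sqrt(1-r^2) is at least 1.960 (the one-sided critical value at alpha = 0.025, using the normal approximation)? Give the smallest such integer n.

37

r√(n−2)/√(1−r²) ≥ 1.960  ⇔  n−2 ≥ (1.960)²·(1−r²)/r²
(1−r²)/r² = (1−0.100489)/0.100489 = 8.9513
n ≥ 2 + 3.8416·8.9513 = 2 + 34.3873 = 36.3873
⌈36.3873⌉ = 37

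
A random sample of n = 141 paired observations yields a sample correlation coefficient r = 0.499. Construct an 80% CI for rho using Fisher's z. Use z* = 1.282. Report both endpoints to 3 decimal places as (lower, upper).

(0.413, 0.576)

Fisher z: z_r = atanh(r) = ½·ln((1+0.499)/(1−0.499)) = 0.547974
SE(z) = 1/√(n−3) = 1/√138 = 0.085126
80% ⇒ z* = 1.282; margin = 1.282·0.085126 = 0.109132
CI on z-scale: (0.438842, 0.657106)
Back-transform: tanh(0.438842) = 0.412684, tanh(0.657106) = 0.576434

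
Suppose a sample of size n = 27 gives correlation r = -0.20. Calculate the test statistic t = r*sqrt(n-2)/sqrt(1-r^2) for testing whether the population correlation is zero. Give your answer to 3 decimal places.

-1.021

1 − r² = 1 − 0.0400 = 0.9600;  √(1−r²) = 0.979796
√(n−2) = √25 = 5.000000
t = r·√(n−2)/√(1−r²) = -0.20 · 5.000000 / 0.979796 = -1.021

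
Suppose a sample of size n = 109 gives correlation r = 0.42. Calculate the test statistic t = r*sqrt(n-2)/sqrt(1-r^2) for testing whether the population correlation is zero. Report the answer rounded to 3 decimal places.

4.787

1 − r² = 1 − 0.1764 = 0.8236;  √(1−r²) = 0.907524
√(n−2) = √107 = 10.344080
t = r·√(n−2)/√(1−r²) = 0.42 · 10.344080 / 0.907524 = 4.787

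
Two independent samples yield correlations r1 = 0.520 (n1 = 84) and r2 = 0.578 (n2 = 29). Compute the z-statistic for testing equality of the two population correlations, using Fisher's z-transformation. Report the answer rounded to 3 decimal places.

-0.369

Fisher z-transforms: z1 = atanh(0.520) = 0.576340, z2 = atanh(0.578) = 0.659454; difference d = -0.083114
Var(d) = 1/81 + 1/26 = 0.0123457 + 0.0384615 = 0.0508072
z = d/√Var(d) = -0.083114 / √0.0508072 = -0.083114 / 0.225405 = -0.369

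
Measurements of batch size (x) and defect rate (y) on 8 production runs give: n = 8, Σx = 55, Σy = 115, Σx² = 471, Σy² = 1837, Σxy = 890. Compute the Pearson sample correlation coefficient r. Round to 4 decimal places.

0.7604

Numerator: nΣxy − (Σx)(Σy) = 8·890 − (55)(115) = 795
Denominator: √[(nΣx²−(Σx)²)(nΣy²−(Σy)²)]
  nΣx²−(Σx)² = 8·471 − 3025 = 743;  nΣy²−(Σy)² = 8·1837 − 13225 = 1471
  √(743·1471) = √1092953 = 1045.4439
r = 795 / 1045.4439 = 0.7604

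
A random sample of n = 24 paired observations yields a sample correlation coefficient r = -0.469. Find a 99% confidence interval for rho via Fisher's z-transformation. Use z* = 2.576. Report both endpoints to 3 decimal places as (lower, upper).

(-0.790, 0.053)

Fisher z: z_r = atanh(r) = ½·ln((1+(-0.469))/(1−(-0.469))) = -0.508788
SE(z) = 1/√(n−3) = 1/√21 = 0.218218
99% ⇒ z* = 2.576; margin = 2.576·0.218218 = 0.562130
CI on z-scale: (-1.070918, 0.053342)
Back-transform: tanh(-1.070918) = -0.789807, tanh(0.053342) = 0.053291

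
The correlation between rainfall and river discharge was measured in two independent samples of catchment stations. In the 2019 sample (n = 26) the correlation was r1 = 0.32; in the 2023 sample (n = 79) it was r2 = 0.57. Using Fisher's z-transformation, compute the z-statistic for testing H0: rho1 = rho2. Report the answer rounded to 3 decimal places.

Fisher z-transforms: z1 = atanh(0.32) = 0.331647, z2 = atanh(0.57) = 0.647523; difference d = -0.315876
Var(d) = 1/23 + 1/76 = 0.0434783 + 0.0131579 = 0.0566362
z = d/√Var(d) = -0.315876 / √0.0566362 = -0.315876 / 0.237984 = -1.327

-1.327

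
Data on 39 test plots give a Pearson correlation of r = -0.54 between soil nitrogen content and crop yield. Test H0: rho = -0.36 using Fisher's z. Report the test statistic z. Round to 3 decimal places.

-1.364

Fisher z: atanh(-0.54) = -0.604156, atanh(-0.36) = -0.376886
z = (z_r − z_0)·√(n−3) = (-0.604156 − (-0.376886))·√36 = -0.227270 · 6.000000 = -1.364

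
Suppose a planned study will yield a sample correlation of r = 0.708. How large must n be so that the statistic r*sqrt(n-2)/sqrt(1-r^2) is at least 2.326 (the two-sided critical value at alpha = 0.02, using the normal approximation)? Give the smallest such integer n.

r√(n−2)/√(1−r²) ≥ 2.326  ⇔  n−2 ≥ (2.326)²·(1−r²)/r²
(1−r²)/r² = (1−0.501264)/0.501264 = 0.9950
n ≥ 2 + 5.410276·0.9950 = 2 + 5.3832 = 7.3832
⌈7.3832⌉ = 8

8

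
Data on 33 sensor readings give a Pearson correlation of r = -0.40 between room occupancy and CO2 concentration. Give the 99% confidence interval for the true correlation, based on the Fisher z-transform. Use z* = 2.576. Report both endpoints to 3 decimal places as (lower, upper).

z_r = atanh(-0.40) = -0.423649;  SE = 1/√(n−3) = 1/√30 = 0.182574
z-limits: -0.423649 ± 2.576·0.182574 = -0.423649 ± 0.470311 = [-0.893960, 0.046662]
ρ-limits: (tanh -0.893960, tanh 0.046662) = (-0.713, 0.047)

(-0.713, 0.047)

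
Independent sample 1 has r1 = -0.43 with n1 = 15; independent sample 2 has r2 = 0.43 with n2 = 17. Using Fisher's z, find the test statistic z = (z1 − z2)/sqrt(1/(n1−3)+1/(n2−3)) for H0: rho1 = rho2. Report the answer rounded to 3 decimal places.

Fisher z-transforms: z1 = atanh(-0.43) = -0.459897, z2 = atanh(0.43) = 0.459897; difference d = -0.919794
Var(d) = 1/12 + 1/14 = 0.0833333 + 0.0714286 = 0.1547619
z = d/√Var(d) = -0.919794 / √0.1547619 = -0.919794 / 0.393398 = -2.338

-2.338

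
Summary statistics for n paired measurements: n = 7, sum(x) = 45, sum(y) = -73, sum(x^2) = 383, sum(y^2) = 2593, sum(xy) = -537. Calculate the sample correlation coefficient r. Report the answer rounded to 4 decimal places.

Numerator: nΣxy − (Σx)(Σy) = 7·(-537) − (45)(-73) = -474
Denominator: √[(nΣx²−(Σx)²)(nΣy²−(Σy)²)]
  nΣx²−(Σx)² = 7·383 − 2025 = 656;  nΣy²−(Σy)² = 7·2593 − 5329 = 12822
  √(656·12822) = √8411232 = 2900.2124
r = -474 / 2900.2124 = -0.1634

-0.1634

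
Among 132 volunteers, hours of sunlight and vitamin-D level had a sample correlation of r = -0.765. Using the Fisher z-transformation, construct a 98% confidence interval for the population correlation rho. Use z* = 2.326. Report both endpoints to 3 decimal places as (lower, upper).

(-0.838, -0.666)

Fisher z: z_r = atanh(r) = ½·ln((1+(-0.765))/(1−(-0.765))) = -1.008160
SE(z) = 1/√(n−3) = 1/√129 = 0.088045
98% ⇒ z* = 2.326; margin = 2.326·0.088045 = 0.204793
CI on z-scale: (-1.212953, -0.803367)
Back-transform: tanh(-1.212953) = -0.837563, tanh(-0.803367) = -0.665915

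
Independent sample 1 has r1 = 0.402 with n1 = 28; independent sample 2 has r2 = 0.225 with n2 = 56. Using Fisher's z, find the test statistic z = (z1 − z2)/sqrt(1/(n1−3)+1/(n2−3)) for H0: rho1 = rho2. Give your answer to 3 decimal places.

0.812

z1 = atanh(0.402) = 0.426032,  z2 = atanh(0.225) = 0.228917
SE = √(1/(n1−3) + 1/(n2−3)) = √(1/25 + 1/53) = √(0.0400000 + 0.0188679) = √0.0588679 = 0.242627
z = (z1 − z2)/SE = (0.426032 − 0.228917) / 0.242627 = 0.197115 / 0.242627 = 0.812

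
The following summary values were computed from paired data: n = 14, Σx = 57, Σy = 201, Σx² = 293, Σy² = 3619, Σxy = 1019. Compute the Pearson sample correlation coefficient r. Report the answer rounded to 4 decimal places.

0.9493

Numerator: nΣxy − (Σx)(Σy) = 14·1019 − (57)(201) = 2809
Denominator: √[(nΣx²−(Σx)²)(nΣy²−(Σy)²)]
  nΣx²−(Σx)² = 14·293 − 3249 = 853;  nΣy²−(Σy)² = 14·3619 − 40401 = 10265
  √(853·10265) = √8756045 = 2959.0615
r = 2809 / 2959.0615 = 0.9493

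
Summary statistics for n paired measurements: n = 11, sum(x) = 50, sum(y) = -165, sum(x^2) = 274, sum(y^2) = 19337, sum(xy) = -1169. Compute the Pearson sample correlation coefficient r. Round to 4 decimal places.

Numerator: nΣxy − (Σx)(Σy) = 11·(-1169) − (50)(-165) = -4609
Denominator: √[(nΣx²−(Σx)²)(nΣy²−(Σy)²)]
  nΣx²−(Σx)² = 11·274 − 2500 = 514;  nΣy²−(Σy)² = 11·19337 − 27225 = 185482
  √(514·185482) = √95337748 = 9764.1051
r = -4609 / 9764.1051 = -0.4720

-0.4720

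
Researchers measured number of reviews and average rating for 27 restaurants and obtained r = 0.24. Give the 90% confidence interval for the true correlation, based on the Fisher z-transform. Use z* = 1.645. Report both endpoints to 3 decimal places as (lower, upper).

Fisher z: z_r = atanh(r) = ½·ln((1+0.24)/(1−0.24)) = 0.244774
SE(z) = 1/√(n−3) = 1/√24 = 0.204124
90% ⇒ z* = 1.645; margin = 1.645·0.204124 = 0.335784
CI on z-scale: (-0.091010, 0.580558)
Back-transform: tanh(-0.091010) = -0.090760, tanh(0.580558) = 0.523071

(-0.091, 0.523)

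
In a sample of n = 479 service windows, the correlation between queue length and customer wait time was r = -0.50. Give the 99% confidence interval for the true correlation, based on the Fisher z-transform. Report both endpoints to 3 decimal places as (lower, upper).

Fisher z: z_r = atanh(r) = ½·ln((1+(-0.50))/(1−(-0.50))) = -0.549306
SE(z) = 1/√(n−3) = 1/√476 = 0.045835
99% ⇒ z* = 2.576; margin = 2.576·0.045835 = 0.118071
CI on z-scale: (-0.667377, -0.431235)
Back-transform: tanh(-0.667377) = -0.583252, tanh(-0.431235) = -0.406353

(-0.583, -0.406)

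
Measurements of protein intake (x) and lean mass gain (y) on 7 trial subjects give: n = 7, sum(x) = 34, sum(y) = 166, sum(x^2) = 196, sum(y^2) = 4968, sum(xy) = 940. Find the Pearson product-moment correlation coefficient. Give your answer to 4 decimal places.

S_xy = nΣxy − ΣxΣy = 7·940 − 34·166 = 6580 − 5644 = 936
S_xx = nΣx² − (Σx)² = 7·196 − 34² = 1372 − 1156 = 216
S_yy = nΣy² − (Σy)² = 7·4968 − 166² = 34776 − 27556 = 7220
r = S_xy / √(S_xx·S_yy) = 936 / √(216·7220) = 936 / √1559520 = 936 / 1248.8074 = 0.7495

0.7495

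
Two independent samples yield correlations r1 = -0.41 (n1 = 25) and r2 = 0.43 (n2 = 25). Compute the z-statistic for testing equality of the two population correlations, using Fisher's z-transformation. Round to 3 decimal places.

-2.970

z1 = atanh(-0.41) = -0.435611,  z2 = atanh(0.43) = 0.459897
SE = √(1/(n1−3) + 1/(n2−3)) = √(1/22 + 1/22) = √(0.0454545 + 0.0454545) = √0.0909090 = 0.301511
z = (z1 − z2)/SE = (-0.435611 − 0.459897) / 0.301511 = -0.895508 / 0.301511 = -2.970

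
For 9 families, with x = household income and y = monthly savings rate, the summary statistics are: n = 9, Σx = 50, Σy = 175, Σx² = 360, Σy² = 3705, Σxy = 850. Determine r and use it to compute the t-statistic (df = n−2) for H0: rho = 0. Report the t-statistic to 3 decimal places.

Numerator: nΣxy − (Σx)(Σy) = 9·850 − (50)(175) = -1100
Denominator: √[(nΣx²−(Σx)²)(nΣy²−(Σy)²)]
  nΣx²−(Σx)² = 9·360 − 2500 = 740;  nΣy²−(Σy)² = 9·3705 − 30625 = 2720
  √(740·2720) = √2012800 = 1418.7318
r = -1100 / 1418.7318 = -0.7753
t = r·√(n−2)/√(1−r²) = -0.7753·√7 / √(1−0.601090) = -2.051251 / 0.631593 = -3.248

-3.248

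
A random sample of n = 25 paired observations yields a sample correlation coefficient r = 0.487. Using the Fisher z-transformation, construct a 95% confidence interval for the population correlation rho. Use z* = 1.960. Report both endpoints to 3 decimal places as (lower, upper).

Fisher z: z_r = atanh(r) = ½·ln((1+0.487)/(1−0.487)) = 0.532120
SE(z) = 1/√(n−3) = 1/√22 = 0.213201
95% ⇒ z* = 1.960; margin = 1.960·0.213201 = 0.417874
CI on z-scale: (0.114246, 0.949994)
Back-transform: tanh(0.114246) = 0.113752, tanh(0.949994) = 0.739780

(0.114, 0.740)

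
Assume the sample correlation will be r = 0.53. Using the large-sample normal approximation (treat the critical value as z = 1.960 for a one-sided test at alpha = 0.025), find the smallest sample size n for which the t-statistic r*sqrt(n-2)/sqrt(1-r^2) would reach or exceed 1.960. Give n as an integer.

r√(n−2)/√(1−r²) ≥ 1.960  ⇔  n−2 ≥ (1.960)²·(1−r²)/r²
(1−r²)/r² = (1−0.2809)/0.2809 = 2.5600
n ≥ 2 + 3.8416·2.5600 = 2 + 9.8345 = 11.8345
⌈11.8345⌉ = 12

12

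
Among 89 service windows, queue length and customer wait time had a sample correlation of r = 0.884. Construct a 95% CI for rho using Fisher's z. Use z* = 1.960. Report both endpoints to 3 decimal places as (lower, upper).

(0.828, 0.922)

z_r = atanh(0.884) = 1.393781;  SE = 1/√(n−3) = 1/√86 = 0.107833
z-limits: 1.393781 ± 1.960·0.107833 = 1.393781 ± 0.211353 = [1.182428, 1.605134]
ρ-limits: (tanh 1.182428, tanh 1.605134) = (0.828, 0.922)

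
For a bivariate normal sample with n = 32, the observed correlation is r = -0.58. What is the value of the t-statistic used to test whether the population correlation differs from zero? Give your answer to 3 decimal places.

-3.900

1 − r² = 1 − 0.3364 = 0.6636;  √(1−r²) = 0.814616
√(n−2) = √30 = 5.477226
t = r·√(n−2)/√(1−r²) = -0.58 · 5.477226 / 0.814616 = -3.900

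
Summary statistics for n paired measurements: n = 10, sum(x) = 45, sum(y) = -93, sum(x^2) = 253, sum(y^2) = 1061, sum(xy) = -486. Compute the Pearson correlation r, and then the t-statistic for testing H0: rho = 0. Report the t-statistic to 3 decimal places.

S_xy = nΣxy − ΣxΣy = 10·(-486) − 45·(-93) = -4860 − (-4185) = -675
S_xx = nΣx² − (Σx)² = 10·253 − 45² = 2530 − 2025 = 505
S_yy = nΣy² − (Σy)² = 10·1061 − (-93)² = 10610 − 8649 = 1961
r = S_xy / √(S_xx·S_yy) = -675 / √(505·1961) = -675 / √990305 = -675 / 995.1407 = -0.6783
t = r·√(n−2)/√(1−r²) = -0.6783·√8 / √(1−0.460091) = -1.918522 / 0.734785 = -2.611

-2.611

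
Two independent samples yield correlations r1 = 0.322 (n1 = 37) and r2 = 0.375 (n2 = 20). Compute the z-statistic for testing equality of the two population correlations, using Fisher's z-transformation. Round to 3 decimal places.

Fisher z-transforms: z1 = atanh(0.322) = 0.333877, z2 = atanh(0.375) = 0.394229; difference d = -0.060352
Var(d) = 1/34 + 1/17 = 0.0294118 + 0.0588235 = 0.0882353
z = d/√Var(d) = -0.060352 / √0.0882353 = -0.060352 / 0.297044 = -0.203

-0.203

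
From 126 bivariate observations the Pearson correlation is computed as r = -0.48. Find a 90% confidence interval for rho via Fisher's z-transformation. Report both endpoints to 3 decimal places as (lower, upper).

(-0.586, -0.358)

z_r = atanh(-0.48) = -0.522984;  SE = 1/√(n−3) = 1/√123 = 0.090167
z-limits: -0.522984 ± 1.645·0.090167 = -0.522984 ± 0.148325 = [-0.671309, -0.374659]
ρ-limits: (tanh -0.671309, tanh -0.374659) = (-0.586, -0.358)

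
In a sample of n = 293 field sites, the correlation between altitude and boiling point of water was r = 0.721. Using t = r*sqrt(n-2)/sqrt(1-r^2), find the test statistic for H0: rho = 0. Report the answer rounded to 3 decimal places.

17.750

t = r·√(n−2) / √(1−r²) with r = 0.721, n = 293
  = 0.721·√291 / √(1 − 0.519841)
  = 0.721·17.058722 / 0.692935
  = 12.299339 / 0.692935 = 17.750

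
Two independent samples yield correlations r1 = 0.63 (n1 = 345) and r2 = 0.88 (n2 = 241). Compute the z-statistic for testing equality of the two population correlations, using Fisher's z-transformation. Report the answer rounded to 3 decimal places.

-7.515

Fisher z-transforms: z1 = atanh(0.63) = 0.741416, z2 = atanh(0.88) = 1.375768; difference d = -0.634352
Var(d) = 1/342 + 1/238 = 0.0029240 + 0.0042017 = 0.0071257
z = d/√Var(d) = -0.634352 / √0.0071257 = -0.634352 / 0.084414 = -7.515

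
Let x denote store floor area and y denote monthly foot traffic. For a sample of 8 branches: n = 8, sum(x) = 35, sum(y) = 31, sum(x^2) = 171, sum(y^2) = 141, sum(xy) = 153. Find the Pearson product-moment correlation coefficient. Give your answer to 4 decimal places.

S_xy = nΣxy − ΣxΣy = 8·153 − 35·31 = 1224 − 1085 = 139
S_xx = nΣx² − (Σx)² = 8·171 − 35² = 1368 − 1225 = 143
S_yy = nΣy² − (Σy)² = 8·141 − 31² = 1128 − 961 = 167
r = S_xy / √(S_xx·S_yy) = 139 / √(143·167) = 139 / √23881 = 139 / 154.5348 = 0.8995

0.8995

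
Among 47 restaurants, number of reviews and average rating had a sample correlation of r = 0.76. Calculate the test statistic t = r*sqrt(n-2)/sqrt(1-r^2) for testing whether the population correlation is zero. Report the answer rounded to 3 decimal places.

t = r·√(n−2) / √(1−r²) with r = 0.76, n = 47
  = 0.76·√45 / √(1 − 0.5776)
  = 0.76·6.708204 / 0.649923
  = 5.098235 / 0.649923 = 7.844

7.844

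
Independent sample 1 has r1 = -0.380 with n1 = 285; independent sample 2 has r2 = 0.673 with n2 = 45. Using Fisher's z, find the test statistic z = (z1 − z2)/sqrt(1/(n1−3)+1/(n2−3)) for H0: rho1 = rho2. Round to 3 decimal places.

-7.354

Fisher z-transforms: z1 = atanh(-0.380) = -0.400060, z2 = atanh(0.673) = 0.816207; difference d = -1.216267
Var(d) = 1/282 + 1/42 = 0.0035461 + 0.0238095 = 0.0273556
z = d/√Var(d) = -1.216267 / √0.0273556 = -1.216267 / 0.165395 = -7.354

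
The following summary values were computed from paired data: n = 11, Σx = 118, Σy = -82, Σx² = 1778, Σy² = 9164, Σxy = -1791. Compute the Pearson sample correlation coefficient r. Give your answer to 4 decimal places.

-0.4354

S_xy = nΣxy − ΣxΣy = 11·(-1791) − 118·(-82) = -19701 − (-9676) = -10025
S_xx = nΣx² − (Σx)² = 11·1778 − 118² = 19558 − 13924 = 5634
S_yy = nΣy² − (Σy)² = 11·9164 − (-82)² = 100804 − 6724 = 94080
r = S_xy / √(S_xx·S_yy) = -10025 / √(5634·94080) = -10025 / √530046720 = -10025 / 23022.7435 = -0.4354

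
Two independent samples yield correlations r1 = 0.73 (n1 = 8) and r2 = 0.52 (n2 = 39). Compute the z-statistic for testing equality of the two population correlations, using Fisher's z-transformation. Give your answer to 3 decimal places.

0.738

Fisher z-transforms: z1 = atanh(0.73) = 0.928727, z2 = atanh(0.52) = 0.576340; difference d = 0.352387
Var(d) = 1/5 + 1/36 = 0.2000000 + 0.0277778 = 0.2277778
z = d/√Var(d) = 0.352387 / √0.2277778 = 0.352387 / 0.477261 = 0.738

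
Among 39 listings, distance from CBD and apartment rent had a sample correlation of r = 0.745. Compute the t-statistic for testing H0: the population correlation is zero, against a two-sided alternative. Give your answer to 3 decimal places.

6.793

1 − r² = 1 − 0.555025 = 0.444975;  √(1−r²) = 0.667064
√(n−2) = √37 = 6.082763
t = r·√(n−2)/√(1−r²) = 0.745 · 6.082763 / 0.667064 = 6.793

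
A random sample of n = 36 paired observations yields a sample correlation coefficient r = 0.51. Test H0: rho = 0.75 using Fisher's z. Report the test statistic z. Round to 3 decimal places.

z_r = atanh(0.51) = 0.562730,  z_0 = atanh(0.75) = 0.972955
SE = 1/√(n−3) = 1/√33 = 0.174078
z = (z_r − z_0)/SE = (0.562730 − 0.972955) / 0.174078 = -0.410225 / 0.174078 = -2.357

-2.357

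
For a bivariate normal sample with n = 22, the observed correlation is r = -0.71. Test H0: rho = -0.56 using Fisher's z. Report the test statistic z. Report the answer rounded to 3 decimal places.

Fisher z: atanh(-0.71) = -0.887184, atanh(-0.56) = -0.632833
z = (z_r − z_0)·√(n−3) = (-0.887184 − (-0.632833))·√19 = -0.254351 · 4.358899 = -1.109

-1.109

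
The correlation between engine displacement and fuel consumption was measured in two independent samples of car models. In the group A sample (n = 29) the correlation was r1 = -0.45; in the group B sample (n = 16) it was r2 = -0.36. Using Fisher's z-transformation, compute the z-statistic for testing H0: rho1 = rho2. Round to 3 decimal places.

Fisher z-transforms: z1 = atanh(-0.45) = -0.484700, z2 = atanh(-0.36) = -0.376886; difference d = -0.107814
Var(d) = 1/26 + 1/13 = 0.0384615 + 0.0769231 = 0.1153846
z = d/√Var(d) = -0.107814 / √0.1153846 = -0.107814 / 0.339683 = -0.317

-0.317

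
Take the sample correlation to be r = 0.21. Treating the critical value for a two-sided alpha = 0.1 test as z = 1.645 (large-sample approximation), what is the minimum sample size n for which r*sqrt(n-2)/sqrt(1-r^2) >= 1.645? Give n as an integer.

61

r√(n−2)/√(1−r²) ≥ 1.645  ⇔  n−2 ≥ (1.645)²·(1−r²)/r²
(1−r²)/r² = (1−0.0441)/0.0441 = 21.6757
n ≥ 2 + 2.706025·21.6757 = 2 + 58.6550 = 60.6550
⌈60.6550⌉ = 61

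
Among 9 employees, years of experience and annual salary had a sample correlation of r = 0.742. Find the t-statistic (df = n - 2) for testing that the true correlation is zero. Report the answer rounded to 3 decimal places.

t = r·√(n−2) / √(1−r²) with r = 0.742, n = 9
  = 0.742·√7 / √(1 − 0.550564)
  = 0.742·2.645751 / 0.670400
  = 1.963147 / 0.670400 = 2.928

2.928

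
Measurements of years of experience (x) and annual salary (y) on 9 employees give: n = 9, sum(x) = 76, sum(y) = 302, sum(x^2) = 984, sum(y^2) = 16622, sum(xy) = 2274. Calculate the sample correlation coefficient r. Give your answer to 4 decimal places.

-0.1854

Numerator: nΣxy − (Σx)(Σy) = 9·2274 − (76)(302) = -2486
Denominator: √[(nΣx²−(Σx)²)(nΣy²−(Σy)²)]
  nΣx²−(Σx)² = 9·984 − 5776 = 3080;  nΣy²−(Σy)² = 9·16622 − 91204 = 58394
  √(3080·58394) = √179853520 = 13410.9478
r = -2486 / 13410.9478 = -0.1854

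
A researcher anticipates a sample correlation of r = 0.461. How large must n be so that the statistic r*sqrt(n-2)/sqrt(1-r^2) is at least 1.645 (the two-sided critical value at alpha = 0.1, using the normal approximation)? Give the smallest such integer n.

13

Need r·√(n−2)/√(1−r²) ≥ 1.645
√(n−2) ≥ 1.645·√(1−0.212521) / 0.461 = 1.645·0.887400 / 0.461 = 3.1665
n−2 ≥ 10.0267  ⇒  n ≥ 12.0267
Smallest integer n = 13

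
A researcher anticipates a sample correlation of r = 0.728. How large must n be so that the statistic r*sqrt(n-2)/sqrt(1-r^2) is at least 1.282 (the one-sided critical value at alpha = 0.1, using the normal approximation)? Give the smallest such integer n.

r√(n−2)/√(1−r²) ≥ 1.282  ⇔  n−2 ≥ (1.282)²·(1−r²)/r²
(1−r²)/r² = (1−0.529984)/0.529984 = 0.8868
n ≥ 2 + 1.643524·0.8868 = 2 + 1.4575 = 3.4575
⌈3.4575⌉ = 4

4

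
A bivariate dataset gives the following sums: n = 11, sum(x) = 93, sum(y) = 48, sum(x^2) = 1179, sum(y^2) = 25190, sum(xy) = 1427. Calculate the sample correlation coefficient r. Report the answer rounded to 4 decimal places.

0.3260

Numerator: nΣxy − (Σx)(Σy) = 11·1427 − (93)(48) = 11233
Denominator: √[(nΣx²−(Σx)²)(nΣy²−(Σy)²)]
  nΣx²−(Σx)² = 11·1179 − 8649 = 4320;  nΣy²−(Σy)² = 11·25190 − 2304 = 274786
  √(4320·274786) = √1187075520 = 34453.9623
r = 11233 / 34453.9623 = 0.3260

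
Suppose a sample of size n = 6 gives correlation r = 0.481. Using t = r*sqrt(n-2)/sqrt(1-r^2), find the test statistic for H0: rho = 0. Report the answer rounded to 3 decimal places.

1 − r² = 1 − 0.231361 = 0.768639;  √(1−r²) = 0.876721
√(n−2) = √4 = 2.000000
t = r·√(n−2)/√(1−r²) = 0.481 · 2.000000 / 0.876721 = 1.097

1.097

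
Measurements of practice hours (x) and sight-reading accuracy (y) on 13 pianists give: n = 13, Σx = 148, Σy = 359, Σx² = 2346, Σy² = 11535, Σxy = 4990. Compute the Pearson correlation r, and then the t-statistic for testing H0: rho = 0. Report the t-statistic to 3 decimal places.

5.914

S_xy = nΣxy − ΣxΣy = 13·4990 − 148·359 = 64870 − 53132 = 11738
S_xx = nΣx² − (Σx)² = 13·2346 − 148² = 30498 − 21904 = 8594
S_yy = nΣy² − (Σy)² = 13·11535 − 359² = 149955 − 128881 = 21074
r = S_xy / √(S_xx·S_yy) = 11738 / √(8594·21074) = 11738 / √181109956 = 11738 / 13457.7099 = 0.8722
t = r·√(n−2)/√(1−r²) = 0.8722·√11 / √(1−0.760733) = 2.892760 / 0.489149 = 5.914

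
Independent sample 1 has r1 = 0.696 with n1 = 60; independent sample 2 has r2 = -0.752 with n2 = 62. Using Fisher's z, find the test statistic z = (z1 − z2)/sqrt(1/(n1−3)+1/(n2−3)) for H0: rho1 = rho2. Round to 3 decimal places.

9.891

z1 = atanh(0.696) = 0.859500,  z2 = atanh(-0.752) = -0.977542
SE = √(1/(n1−3) + 1/(n2−3)) = √(1/57 + 1/59) = √(0.0175439 + 0.0169492) = √0.0344931 = 0.185723
z = (z1 − z2)/SE = (0.859500 − (-0.977542)) / 0.185723 = 1.837042 / 0.185723 = 9.891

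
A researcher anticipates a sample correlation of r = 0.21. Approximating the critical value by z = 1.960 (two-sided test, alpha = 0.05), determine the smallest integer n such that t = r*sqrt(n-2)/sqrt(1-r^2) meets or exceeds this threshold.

Need r·√(n−2)/√(1−r²) ≥ 1.960
√(n−2) ≥ 1.960·√(1−0.0441) / 0.21 = 1.960·0.977701 / 0.21 = 9.1252
n−2 ≥ 83.2693  ⇒  n ≥ 85.2693
Smallest integer n = 86

86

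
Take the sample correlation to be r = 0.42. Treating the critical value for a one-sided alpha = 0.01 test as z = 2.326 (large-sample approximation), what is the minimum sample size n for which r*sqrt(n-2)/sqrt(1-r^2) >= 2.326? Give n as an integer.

28

Need r·√(n−2)/√(1−r²) ≥ 2.326
√(n−2) ≥ 2.326·√(1−0.1764) / 0.42 = 2.326·0.907524 / 0.42 = 5.0260
n−2 ≥ 25.2607  ⇒  n ≥ 27.2607
Smallest integer n = 28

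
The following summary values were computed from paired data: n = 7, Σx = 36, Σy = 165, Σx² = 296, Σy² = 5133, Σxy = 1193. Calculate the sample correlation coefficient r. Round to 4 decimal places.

0.9276

Numerator: nΣxy − (Σx)(Σy) = 7·1193 − (36)(165) = 2411
Denominator: √[(nΣx²−(Σx)²)(nΣy²−(Σy)²)]
  nΣx²−(Σx)² = 7·296 − 1296 = 776;  nΣy²−(Σy)² = 7·5133 − 27225 = 8706
  √(776·8706) = √6755856 = 2599.2030
r = 2411 / 2599.2030 = 0.9276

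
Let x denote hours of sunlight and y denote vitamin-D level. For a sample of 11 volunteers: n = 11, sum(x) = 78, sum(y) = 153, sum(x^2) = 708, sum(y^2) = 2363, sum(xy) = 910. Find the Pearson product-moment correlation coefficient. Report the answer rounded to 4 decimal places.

-0.9169

Numerator: nΣxy − (Σx)(Σy) = 11·910 − (78)(153) = -1924
Denominator: √[(nΣx²−(Σx)²)(nΣy²−(Σy)²)]
  nΣx²−(Σx)² = 11·708 − 6084 = 1704;  nΣy²−(Σy)² = 11·2363 − 23409 = 2584
  √(1704·2584) = √4403136 = 2098.3651
r = -1924 / 2098.3651 = -0.9169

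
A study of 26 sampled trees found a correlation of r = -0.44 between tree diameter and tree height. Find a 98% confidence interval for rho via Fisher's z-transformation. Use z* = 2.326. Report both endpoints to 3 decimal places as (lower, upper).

(-0.743, 0.013)

Fisher z: z_r = atanh(r) = ½·ln((1+(-0.44))/(1−(-0.44))) = -0.472231
SE(z) = 1/√(n−3) = 1/√23 = 0.208514
98% ⇒ z* = 2.326; margin = 2.326·0.208514 = 0.485004
CI on z-scale: (-0.957235, 0.012773)
Back-transform: tanh(-0.957235) = -0.743041, tanh(0.012773) = 0.012772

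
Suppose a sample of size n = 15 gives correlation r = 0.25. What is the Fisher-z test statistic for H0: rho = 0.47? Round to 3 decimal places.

-0.882

z_r = atanh(0.25) = 0.255413,  z_0 = atanh(0.47) = 0.510070
SE = 1/√(n−3) = 1/√12 = 0.288675
z = (z_r − z_0)/SE = (0.255413 − 0.510070) / 0.288675 = -0.254657 / 0.288675 = -0.882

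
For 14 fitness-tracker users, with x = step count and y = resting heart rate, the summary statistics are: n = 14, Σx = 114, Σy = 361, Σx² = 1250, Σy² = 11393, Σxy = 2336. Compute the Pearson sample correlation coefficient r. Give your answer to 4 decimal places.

S_xy = nΣxy − ΣxΣy = 14·2336 − 114·361 = 32704 − 41154 = -8450
S_xx = nΣx² − (Σx)² = 14·1250 − 114² = 17500 − 12996 = 4504
S_yy = nΣy² − (Σy)² = 14·11393 − 361² = 159502 − 130321 = 29181
r = S_xy / √(S_xx·S_yy) = -8450 / √(4504·29181) = -8450 / √131431224 = -8450 / 11464.3458 = -0.7371

-0.7371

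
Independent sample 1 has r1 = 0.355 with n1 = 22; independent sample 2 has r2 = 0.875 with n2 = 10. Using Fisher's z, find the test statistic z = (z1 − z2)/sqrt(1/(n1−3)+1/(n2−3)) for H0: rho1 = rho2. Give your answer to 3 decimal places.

-2.223

Fisher z-transforms: z1 = atanh(0.355) = 0.371153, z2 = atanh(0.875) = 1.354025; difference d = -0.982872
Var(d) = 1/19 + 1/7 = 0.0526316 + 0.1428571 = 0.1954887
z = d/√Var(d) = -0.982872 / √0.1954887 = -0.982872 / 0.442141 = -2.223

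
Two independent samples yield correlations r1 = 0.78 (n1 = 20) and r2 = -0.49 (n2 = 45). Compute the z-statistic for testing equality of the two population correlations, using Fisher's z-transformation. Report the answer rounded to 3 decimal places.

5.501

z1 = atanh(0.78) = 1.045371,  z2 = atanh(-0.49) = -0.536060
SE = √(1/(n1−3) + 1/(n2−3)) = √(1/17 + 1/42) = √(0.0588235 + 0.0238095) = √0.0826330 = 0.287460
z = (z1 − z2)/SE = (1.045371 − (-0.536060)) / 0.287460 = 1.581431 / 0.287460 = 5.501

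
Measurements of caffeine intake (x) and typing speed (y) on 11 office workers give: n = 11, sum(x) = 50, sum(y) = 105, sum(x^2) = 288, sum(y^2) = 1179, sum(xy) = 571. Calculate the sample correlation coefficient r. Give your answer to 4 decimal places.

S_xy = nΣxy − ΣxΣy = 11·571 − 50·105 = 6281 − 5250 = 1031
S_xx = nΣx² − (Σx)² = 11·288 − 50² = 3168 − 2500 = 668
S_yy = nΣy² − (Σy)² = 11·1179 − 105² = 12969 − 11025 = 1944
r = S_xy / √(S_xx·S_yy) = 1031 / √(668·1944) = 1031 / √1298592 = 1031 / 1139.5578 = 0.9047

0.9047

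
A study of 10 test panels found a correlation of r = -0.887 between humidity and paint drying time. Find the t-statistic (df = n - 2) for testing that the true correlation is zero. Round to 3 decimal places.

-5.433

1 − r² = 1 − 0.786769 = 0.213231;  √(1−r²) = 0.461769
√(n−2) = √8 = 2.828427
t = r·√(n−2)/√(1−r²) = -0.887 · 2.828427 / 0.461769 = -5.433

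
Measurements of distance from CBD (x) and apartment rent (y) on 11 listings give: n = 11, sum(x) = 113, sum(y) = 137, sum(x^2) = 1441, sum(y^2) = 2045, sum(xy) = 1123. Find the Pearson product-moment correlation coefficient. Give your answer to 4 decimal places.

Numerator: nΣxy − (Σx)(Σy) = 11·1123 − (113)(137) = -3128
Denominator: √[(nΣx²−(Σx)²)(nΣy²−(Σy)²)]
  nΣx²−(Σx)² = 11·1441 − 12769 = 3082;  nΣy²−(Σy)² = 11·2045 − 18769 = 3726
  √(3082·3726) = √11483532 = 3388.7360
r = -3128 / 3388.7360 = -0.9231

-0.9231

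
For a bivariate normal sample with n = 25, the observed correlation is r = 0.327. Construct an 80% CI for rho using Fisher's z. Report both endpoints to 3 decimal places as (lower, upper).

(0.066, 0.546)

Fisher z: z_r = atanh(r) = ½·ln((1+0.327)/(1−0.327)) = 0.339465
SE(z) = 1/√(n−3) = 1/√22 = 0.213201
80% ⇒ z* = 1.282; margin = 1.282·0.213201 = 0.273324
CI on z-scale: (0.066141, 0.612789)
Back-transform: tanh(0.066141) = 0.066045, tanh(0.612789) = 0.546087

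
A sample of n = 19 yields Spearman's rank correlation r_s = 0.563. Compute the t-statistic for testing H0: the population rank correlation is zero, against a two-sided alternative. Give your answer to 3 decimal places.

1 − r_s² = 1 − 0.316969 = 0.683031;  √(1−r_s²) = 0.826457
√(n−2) = √17 = 4.123106
t = r_s·√(n−2)/√(1−r_s²) = 0.563 · 4.123106 / 0.826457 = 2.809

2.809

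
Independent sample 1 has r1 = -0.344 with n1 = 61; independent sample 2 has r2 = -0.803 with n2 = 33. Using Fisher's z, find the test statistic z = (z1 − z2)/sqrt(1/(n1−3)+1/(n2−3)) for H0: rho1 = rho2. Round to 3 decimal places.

3.328

z1 = atanh(-0.344) = -0.358622,  z2 = atanh(-0.803) = -1.107002
SE = √(1/(n1−3) + 1/(n2−3)) = √(1/58 + 1/30) = √(0.0172414 + 0.0333333) = √0.0505747 = 0.224888
z = (z1 − z2)/SE = (-0.358622 − (-1.107002)) / 0.224888 = 0.748380 / 0.224888 = 3.328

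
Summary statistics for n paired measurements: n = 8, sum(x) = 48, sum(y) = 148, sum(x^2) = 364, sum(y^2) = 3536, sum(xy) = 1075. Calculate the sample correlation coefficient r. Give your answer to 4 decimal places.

0.7593

S_xy = nΣxy − ΣxΣy = 8·1075 − 48·148 = 8600 − 7104 = 1496
S_xx = nΣx² − (Σx)² = 8·364 − 48² = 2912 − 2304 = 608
S_yy = nΣy² − (Σy)² = 8·3536 − 148² = 28288 − 21904 = 6384
r = S_xy / √(S_xx·S_yy) = 1496 / √(608·6384) = 1496 / √3881472 = 1496 / 1970.1452 = 0.7593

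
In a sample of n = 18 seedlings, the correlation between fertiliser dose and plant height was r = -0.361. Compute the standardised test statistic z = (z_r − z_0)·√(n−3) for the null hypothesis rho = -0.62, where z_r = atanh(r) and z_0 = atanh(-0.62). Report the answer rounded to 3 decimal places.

Fisher z: atanh(-0.361) = -0.378035, atanh(-0.62) = -0.725005
z = (z_r − z_0)·√(n−3) = (-0.378035 − (-0.725005))·√15 = 0.346970 · 3.872983 = 1.344

1.344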